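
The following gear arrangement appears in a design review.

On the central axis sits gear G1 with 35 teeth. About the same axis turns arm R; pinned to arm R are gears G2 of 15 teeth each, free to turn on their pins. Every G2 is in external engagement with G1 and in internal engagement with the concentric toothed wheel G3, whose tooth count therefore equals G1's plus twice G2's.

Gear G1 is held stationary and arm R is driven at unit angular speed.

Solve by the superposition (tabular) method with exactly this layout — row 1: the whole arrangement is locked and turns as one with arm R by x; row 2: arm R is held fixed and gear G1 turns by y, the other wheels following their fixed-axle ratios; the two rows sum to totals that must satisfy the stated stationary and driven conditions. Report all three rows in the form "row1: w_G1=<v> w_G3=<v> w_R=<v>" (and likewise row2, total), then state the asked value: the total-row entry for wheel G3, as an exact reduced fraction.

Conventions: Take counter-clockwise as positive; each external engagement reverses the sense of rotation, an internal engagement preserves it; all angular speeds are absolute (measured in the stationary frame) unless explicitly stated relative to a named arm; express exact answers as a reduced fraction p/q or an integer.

class = planetary set [G3 = 35+2·15 = 65; Willis about the carrier]
row 1: whole set turns with the arm by x
row 2: sun turns y, ring = −(35/65)·y, arm 0
boundary: total ω_sun = x + y = 0 and total ω_arm = x = 1  ⇒  y = -1, x = 1
row 2 ring = −(35/65)·(-1) = 7/13
totals (row 1 + row 2): sun 1 + (-1) = 0, ring 1 + 7/13 = 20/13, arm 1 + 0 = 1
asked cell (total, ring) = 20/13

row1: w_G1=1 w_G3=1 w_R=1
row2: w_G1=-1 w_G3=7/13 w_R=0
total: w_G1=0 w_G3=20/13 w_R=1
asked value: 20/13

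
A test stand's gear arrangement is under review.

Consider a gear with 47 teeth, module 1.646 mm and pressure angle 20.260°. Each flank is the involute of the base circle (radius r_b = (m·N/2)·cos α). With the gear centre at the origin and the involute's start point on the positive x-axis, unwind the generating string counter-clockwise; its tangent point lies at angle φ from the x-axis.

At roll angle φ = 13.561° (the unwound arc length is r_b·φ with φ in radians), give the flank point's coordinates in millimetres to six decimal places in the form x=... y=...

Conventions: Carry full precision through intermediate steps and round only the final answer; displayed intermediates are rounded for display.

x=37.290062 y=0.159482

topology: single-mesh involute geometry — m = 1.646, N = 47
pitch radius r_p = m·N/2 = 1.646·47/2 = 38.681000
base radius r_b = r_p·cos α = 38.681000·cos 20.260° = 36.287842
roll angle φ = 13.561° = 0.23668410 rad
x = r_b·(cos φ + φ·sin φ) = 37.290062
y = r_b·(sin φ − φ·cos φ) = 0.159482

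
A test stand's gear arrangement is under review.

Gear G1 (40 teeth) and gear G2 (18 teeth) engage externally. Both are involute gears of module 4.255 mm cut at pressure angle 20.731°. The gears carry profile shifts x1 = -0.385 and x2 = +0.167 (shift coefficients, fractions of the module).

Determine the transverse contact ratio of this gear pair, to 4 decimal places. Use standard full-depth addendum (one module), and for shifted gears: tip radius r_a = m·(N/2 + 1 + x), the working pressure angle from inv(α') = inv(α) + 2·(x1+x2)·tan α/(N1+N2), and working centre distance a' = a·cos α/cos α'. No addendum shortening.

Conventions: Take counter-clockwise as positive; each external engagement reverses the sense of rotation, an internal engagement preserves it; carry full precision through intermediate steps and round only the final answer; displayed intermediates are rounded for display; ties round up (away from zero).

single-mesh involute tooth geometry (40T engaging 18T at module 4.255)
base radii: r_b1 = 79.590000, r_b2 = 35.815500
tip radii: r_a1 = 87.716825, r_a2 = 43.260585
inv(α') = inv(20.731°) + 2·(-0.385+0.167)·tan α/(40+18) = 0.01381756  ⇒  α' = 19.51743°
a' = a·cos α / cos α' = 123.3950·cos 20.731°/cos 19.51743° = 122.440973
action lengths: √(r_a1²−r_b1²) = 36.873748, √(r_a2²−r_b2²) = 24.263721
base pitch p_b = π·m·cos α = 12.501968
CR = (36.873748 + 24.263721 − 122.440973·sin 19.51743°)/12.501968 = 1.618203
contact ratio ≈ 1.6182

1.6182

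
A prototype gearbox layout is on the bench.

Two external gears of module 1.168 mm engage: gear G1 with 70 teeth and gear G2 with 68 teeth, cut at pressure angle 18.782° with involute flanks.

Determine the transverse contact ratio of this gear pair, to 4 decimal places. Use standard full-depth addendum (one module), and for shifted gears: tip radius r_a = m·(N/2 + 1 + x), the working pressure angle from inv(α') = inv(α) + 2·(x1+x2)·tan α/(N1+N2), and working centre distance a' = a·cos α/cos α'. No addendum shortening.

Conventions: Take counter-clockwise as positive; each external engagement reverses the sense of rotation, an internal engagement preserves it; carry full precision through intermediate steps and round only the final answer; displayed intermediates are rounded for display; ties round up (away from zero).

1.8817

class = single-mesh tooth geometry [involute pair 70T × 68T, m = 1.168]
base radii: r_b1 = 38.703159, r_b2 = 37.597354
tip radii: r_a1 = 42.048000, r_a2 = 40.880000
no profile shift: α' = α, a' = a
action lengths: √(r_a1²−r_b1²) = 16.434714, √(r_a2²−r_b2²) = 16.050338
base pitch p_b = π·m·cos α = 3.473987
CR = (16.434714 + 16.050338 − 80.592000·sin 18.78200°)/3.473987 = 1.881695
contact ratio ≈ 1.8817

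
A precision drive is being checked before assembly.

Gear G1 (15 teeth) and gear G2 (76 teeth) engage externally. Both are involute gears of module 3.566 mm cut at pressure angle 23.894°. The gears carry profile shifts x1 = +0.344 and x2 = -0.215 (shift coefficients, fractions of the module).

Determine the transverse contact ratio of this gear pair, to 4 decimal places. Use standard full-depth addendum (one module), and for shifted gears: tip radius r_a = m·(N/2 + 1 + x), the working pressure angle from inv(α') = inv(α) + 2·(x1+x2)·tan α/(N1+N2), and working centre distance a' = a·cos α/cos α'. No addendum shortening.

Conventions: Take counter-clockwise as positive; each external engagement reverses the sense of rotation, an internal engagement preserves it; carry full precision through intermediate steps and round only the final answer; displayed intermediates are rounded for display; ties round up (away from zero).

single-mesh involute tooth geometry (15T engaging 76T at module 3.566)
base radii: r_b1 = 24.452857, r_b2 = 123.894473
tip radii: r_a1 = 31.537704, r_a2 = 138.307310
inv(α') = inv(23.894°) + 2·(+0.344-0.215)·tan α/(15+76) = 0.02724077  ⇒  α' = 24.25451°
a' = a·cos α / cos α' = 162.2530·cos 23.894°/cos 24.25451° = 162.709763
action lengths: √(r_a1²−r_b1²) = 19.916942, √(r_a2²−r_b2²) = 61.474153
base pitch p_b = π·m·cos α = 10.242789
CR = (19.916942 + 61.474153 − 162.709763·sin 24.25451°)/10.242789 = 1.420654
contact ratio ≈ 1.4207

1.4207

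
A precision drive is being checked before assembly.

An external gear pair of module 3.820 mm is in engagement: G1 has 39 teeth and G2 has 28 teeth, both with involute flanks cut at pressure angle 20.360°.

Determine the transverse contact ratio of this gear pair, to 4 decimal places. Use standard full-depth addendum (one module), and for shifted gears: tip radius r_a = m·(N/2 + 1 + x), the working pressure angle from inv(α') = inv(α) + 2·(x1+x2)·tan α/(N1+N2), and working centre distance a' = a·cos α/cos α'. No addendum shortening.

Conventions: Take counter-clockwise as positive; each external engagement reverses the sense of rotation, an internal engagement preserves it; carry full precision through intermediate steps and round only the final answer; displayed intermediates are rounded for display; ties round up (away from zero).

recognized (one external pair, fixed centres): single-mesh tooth geometry, m = 3.820, N1 = 39, N2 = 28
base radii: r_b1 = 69.836245, r_b2 = 50.138843
tip radii: r_a1 = 78.310000, r_a2 = 57.300000
no profile shift: α' = α, a' = a
action lengths: √(r_a1²−r_b1²) = 35.430988, √(r_a2²−r_b2²) = 27.737816
base pitch p_b = π·m·cos α = 11.251130
CR = (35.430988 + 27.737816 − 127.970000·sin 20.36000°)/11.251130 = 1.657237
contact ratio ≈ 1.6572

1.6572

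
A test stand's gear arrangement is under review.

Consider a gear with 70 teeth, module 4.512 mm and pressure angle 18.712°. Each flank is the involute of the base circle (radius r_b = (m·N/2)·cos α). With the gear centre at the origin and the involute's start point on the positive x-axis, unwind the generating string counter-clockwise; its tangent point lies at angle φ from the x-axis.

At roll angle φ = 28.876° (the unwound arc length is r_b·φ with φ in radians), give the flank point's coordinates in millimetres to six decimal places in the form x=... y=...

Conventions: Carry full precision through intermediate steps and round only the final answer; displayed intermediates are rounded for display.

single-mesh involute tooth geometry (70T wheel at module 4.512)
pitch radius r_p = m·N/2 = 4.512·70/2 = 157.920000
base radius r_b = r_p·cos α = 157.920000·cos 18.712° = 149.572840
roll angle φ = 28.876° = 0.50398127 rad
x = r_b·(cos φ + φ·sin φ) = 167.379085
y = r_b·(sin φ − φ·cos φ) = 6.221619

x=167.379085 y=6.221619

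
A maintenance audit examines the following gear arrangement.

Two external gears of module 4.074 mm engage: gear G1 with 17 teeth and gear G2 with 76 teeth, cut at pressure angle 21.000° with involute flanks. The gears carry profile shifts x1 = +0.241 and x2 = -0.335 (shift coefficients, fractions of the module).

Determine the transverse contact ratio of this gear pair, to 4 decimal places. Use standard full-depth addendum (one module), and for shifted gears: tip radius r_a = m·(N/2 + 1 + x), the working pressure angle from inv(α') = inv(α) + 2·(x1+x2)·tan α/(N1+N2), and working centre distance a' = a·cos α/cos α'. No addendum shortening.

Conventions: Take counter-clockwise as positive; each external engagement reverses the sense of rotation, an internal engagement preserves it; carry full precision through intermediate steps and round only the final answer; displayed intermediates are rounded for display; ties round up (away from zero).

1.5778

single-mesh involute tooth geometry (17T engaging 76T at module 4.074)
base radii: r_b1 = 32.328957, r_b2 = 144.529453
tip radii: r_a1 = 39.684834, r_a2 = 157.521210
inv(α') = inv(21.000°) + 2·(+0.241-0.335)·tan α/(17+76) = 0.01656891  ⇒  α' = 20.69340°
a' = a·cos α / cos α' = 189.4410·cos 21.000°/cos 20.69340° = 189.055362
action lengths: √(r_a1²−r_b1²) = 23.015747, √(r_a2²−r_b2²) = 62.643187
base pitch p_b = π·m·cos α = 11.948754
CR = (23.015747 + 62.643187 − 189.055362·sin 20.69340°)/11.948754 = 1.577821
contact ratio ≈ 1.5778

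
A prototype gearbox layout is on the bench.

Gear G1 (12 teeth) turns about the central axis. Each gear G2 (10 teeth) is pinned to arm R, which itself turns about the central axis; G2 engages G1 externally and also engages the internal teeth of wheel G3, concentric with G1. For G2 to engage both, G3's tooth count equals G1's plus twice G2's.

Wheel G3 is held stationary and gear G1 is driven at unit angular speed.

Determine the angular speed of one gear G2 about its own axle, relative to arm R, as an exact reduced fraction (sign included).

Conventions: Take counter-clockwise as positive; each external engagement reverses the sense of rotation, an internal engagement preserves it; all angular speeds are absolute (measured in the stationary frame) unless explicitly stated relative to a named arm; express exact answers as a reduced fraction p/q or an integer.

-48/55

class = planetary set [G3 = 12+2·10 = 32; Willis about the carrier]
ring teeth: 12 + 2·10 = 32
12(ω_sun−ω_arm) = −32(ω_ring−ω_arm),  ω_ring = 0, ω_sun = 1
12(1−ω_arm) = −32(0−ω_arm)  ⇒  44·ω_arm = 12  ⇒  ω_arm = 3/11
sun–planet mesh: 12·(1−3/11) = −10·(ω_p−ω_arm)  ⇒  ω_p−ω_arm = -48/55
exact speed ratio = -48/55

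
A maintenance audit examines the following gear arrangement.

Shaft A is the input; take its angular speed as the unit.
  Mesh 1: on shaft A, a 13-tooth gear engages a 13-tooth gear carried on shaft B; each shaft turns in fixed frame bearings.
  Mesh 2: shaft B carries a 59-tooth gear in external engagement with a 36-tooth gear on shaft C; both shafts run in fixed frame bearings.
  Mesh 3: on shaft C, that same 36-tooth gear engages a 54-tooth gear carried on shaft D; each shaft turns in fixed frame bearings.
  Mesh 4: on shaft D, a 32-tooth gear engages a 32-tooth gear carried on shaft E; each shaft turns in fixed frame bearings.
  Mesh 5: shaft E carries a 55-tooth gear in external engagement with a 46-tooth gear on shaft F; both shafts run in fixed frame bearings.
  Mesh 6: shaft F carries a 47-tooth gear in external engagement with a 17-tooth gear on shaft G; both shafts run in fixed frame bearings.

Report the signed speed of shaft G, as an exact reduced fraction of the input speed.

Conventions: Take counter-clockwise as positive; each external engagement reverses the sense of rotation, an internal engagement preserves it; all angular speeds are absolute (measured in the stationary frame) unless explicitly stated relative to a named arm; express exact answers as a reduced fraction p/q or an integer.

152515/42228

6-mesh fixed-axis compound train (all bearings frame-fixed)
mesh 1 [13T→13T]: |ω|/ω_in = 1×13/13 = 1, sense flips to −
mesh 2 [59T→36T]: |ω|/ω_in = 1×59/36 = 59/36, sense flips to +
mesh 3 [36T→54T]: |ω|/ω_in = (59/36)×36/54 = 59/54, sense flips to −
mesh 4 [32T→32T]: |ω|/ω_in = (59/54)×32/32 = 59/54, sense flips to +
mesh 5 [55T→46T]: |ω|/ω_in = (59/54)×55/46 = 3245/2484, sense flips to −
mesh 6 [47T→17T]: |ω|/ω_in = (3245/2484)×47/17 = 152515/42228, sense flips to +
signed output speed (× input speed) = 152515/42228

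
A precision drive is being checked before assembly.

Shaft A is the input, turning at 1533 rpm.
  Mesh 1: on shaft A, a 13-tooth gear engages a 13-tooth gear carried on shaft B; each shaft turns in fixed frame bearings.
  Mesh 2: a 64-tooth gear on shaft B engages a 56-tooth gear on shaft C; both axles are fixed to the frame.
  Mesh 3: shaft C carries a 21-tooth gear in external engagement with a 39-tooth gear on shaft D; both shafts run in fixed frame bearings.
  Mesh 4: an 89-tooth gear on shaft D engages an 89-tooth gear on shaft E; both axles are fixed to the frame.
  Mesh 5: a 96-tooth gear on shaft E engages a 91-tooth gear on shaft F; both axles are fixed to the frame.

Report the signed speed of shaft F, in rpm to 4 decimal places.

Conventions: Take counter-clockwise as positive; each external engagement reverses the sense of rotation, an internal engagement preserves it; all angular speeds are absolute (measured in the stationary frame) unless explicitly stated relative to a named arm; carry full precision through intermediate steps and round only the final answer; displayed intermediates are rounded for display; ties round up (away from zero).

-995.2189 rpm

recognized (6 fixed axles, 5 meshes): fixed-axis compound train
mesh 1 [13T→13T]: ω = 1533.0000×13/13 = 1533.0000 rpm, sense flips to −
mesh 2 [64T→56T]: ω = 1533.0000×64/56 = 1752.0000 rpm, sense flips to +
mesh 3 [21T→39T]: ω = 1752.0000×21/39 = 943.3846 rpm, sense flips to −
mesh 4 [89T→89T]: ω = 943.3846×89/89 = 943.3846 rpm, sense flips to +
mesh 5 [96T→91T]: ω = 943.3846×96/91 = 995.2189 rpm, sense flips to −
signed output speed = -995.2189 rpm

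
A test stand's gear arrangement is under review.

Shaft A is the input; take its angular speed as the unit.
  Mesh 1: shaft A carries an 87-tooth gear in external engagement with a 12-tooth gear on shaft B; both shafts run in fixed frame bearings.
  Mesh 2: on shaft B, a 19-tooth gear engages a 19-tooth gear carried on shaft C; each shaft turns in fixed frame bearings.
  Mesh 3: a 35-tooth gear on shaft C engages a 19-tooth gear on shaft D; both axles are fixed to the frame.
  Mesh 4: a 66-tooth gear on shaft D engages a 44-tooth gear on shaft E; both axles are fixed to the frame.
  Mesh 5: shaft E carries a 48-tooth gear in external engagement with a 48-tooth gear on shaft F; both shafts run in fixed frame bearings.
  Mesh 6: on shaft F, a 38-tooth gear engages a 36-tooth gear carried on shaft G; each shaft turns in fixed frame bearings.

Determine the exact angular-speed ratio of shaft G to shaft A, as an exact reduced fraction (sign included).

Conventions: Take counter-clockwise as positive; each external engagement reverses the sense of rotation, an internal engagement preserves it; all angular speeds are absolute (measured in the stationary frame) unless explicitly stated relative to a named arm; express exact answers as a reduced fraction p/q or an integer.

class = fixed-axis compound train [6 meshes; 6 ratios multiply, 6 sense flips]
mesh 1 [87T→12T]: running ratio 29/4, sense −
mesh 2 [19T→19T]: running ratio 29/4, sense +
mesh 3 [35T→19T]: running ratio 1015/76, sense −
mesh 4 [66T→44T]: running ratio 3045/152, sense +
mesh 5 [48T→48T]: running ratio 3045/152, sense −
mesh 6 [38T→36T]: running ratio 1015/48, sense +
ω_out/ω_in = 1015/48

1015/48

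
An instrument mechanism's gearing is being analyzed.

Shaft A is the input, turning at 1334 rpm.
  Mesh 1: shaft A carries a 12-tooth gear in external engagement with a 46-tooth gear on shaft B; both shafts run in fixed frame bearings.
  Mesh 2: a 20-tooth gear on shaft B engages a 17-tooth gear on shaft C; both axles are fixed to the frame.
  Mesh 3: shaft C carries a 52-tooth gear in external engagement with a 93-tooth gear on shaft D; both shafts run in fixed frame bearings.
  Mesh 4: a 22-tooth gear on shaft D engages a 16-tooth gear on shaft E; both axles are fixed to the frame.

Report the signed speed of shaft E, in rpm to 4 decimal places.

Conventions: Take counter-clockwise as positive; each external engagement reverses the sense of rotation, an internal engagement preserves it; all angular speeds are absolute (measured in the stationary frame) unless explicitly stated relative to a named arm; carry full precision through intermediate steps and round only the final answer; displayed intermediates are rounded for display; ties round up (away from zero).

topology: fixed-axis compound train — 4 meshes, A→E
mesh 1 [12T→46T]: ω = 1334.0000×12/46 = 348.0000 rpm, sense flips to −
mesh 2 [20T→17T]: ω = 348.0000×20/17 = 409.4118 rpm, sense flips to +
mesh 3 [52T→93T]: ω = 409.4118×52/93 = 228.9184 rpm, sense flips to −
mesh 4 [22T→16T]: ω = 228.9184×22/16 = 314.7628 rpm, sense flips to +
signed output speed = +314.7628 rpm

+314.7628 rpm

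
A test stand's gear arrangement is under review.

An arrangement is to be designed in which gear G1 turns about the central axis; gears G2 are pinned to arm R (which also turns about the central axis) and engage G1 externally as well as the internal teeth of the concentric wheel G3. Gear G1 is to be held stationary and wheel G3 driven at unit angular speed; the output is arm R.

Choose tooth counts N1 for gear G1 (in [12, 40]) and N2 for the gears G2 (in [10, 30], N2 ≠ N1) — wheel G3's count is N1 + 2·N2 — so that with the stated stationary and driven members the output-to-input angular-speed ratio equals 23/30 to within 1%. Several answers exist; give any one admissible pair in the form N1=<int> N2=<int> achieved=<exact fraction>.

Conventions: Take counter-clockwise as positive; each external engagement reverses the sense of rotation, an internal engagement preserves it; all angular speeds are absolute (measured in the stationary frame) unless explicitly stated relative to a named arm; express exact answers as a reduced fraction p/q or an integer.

N1=14 N2=16 achieved=23/30

class = planetary set [ratio 23/30 wanted; Willis about the carrier]
Willis with ω_sun = 0: ω_arm/ω_ring = N3/(N1+N3); set equal to 23/30  ⇒  N3/N1 = (23/30)/(1 − 23/30) = 23/7
N3 = N1 + 2·N2  ⇒  N2/N1 = (N3/N1 − 1)/2 = (23/7 − 1)/2 = 8/7
smallest multiple with N1 ≥ 12 and N2 ≥ 10: k = 2  ⇒  N1 = 2·7 = 14, N2 = 2·8 = 16 (N1 ≤ 40, N2 ≤ 30, N2 ≠ N1 ✓), N3 = 14 + 2·16 = 46
check: N3/(N1+N3) with N1 = 14, N3 = 46 gives 23/30; |achieved − target| = 0 ≤ 23/3000 ✓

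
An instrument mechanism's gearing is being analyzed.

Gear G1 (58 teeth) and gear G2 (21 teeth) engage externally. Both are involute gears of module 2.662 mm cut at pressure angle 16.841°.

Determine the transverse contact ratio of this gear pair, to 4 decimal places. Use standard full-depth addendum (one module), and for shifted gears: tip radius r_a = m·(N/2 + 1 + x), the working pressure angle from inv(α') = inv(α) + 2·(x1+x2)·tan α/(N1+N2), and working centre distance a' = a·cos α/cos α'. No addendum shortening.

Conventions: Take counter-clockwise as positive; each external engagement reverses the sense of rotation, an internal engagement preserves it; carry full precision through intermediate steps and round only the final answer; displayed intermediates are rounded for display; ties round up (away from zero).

single-mesh involute tooth geometry (58T engaging 21T at module 2.662)
base radii: r_b1 = 73.887165, r_b2 = 26.752249
tip radii: r_a1 = 79.860000, r_a2 = 30.613000
no profile shift: α' = α, a' = a
action lengths: √(r_a1²−r_b1²) = 30.303571, √(r_a2²−r_b2²) = 14.881966
base pitch p_b = π·m·cos α = 8.004254
CR = (30.303571 + 14.881966 − 105.149000·sin 16.84100°)/8.004254 = 1.839286
contact ratio ≈ 1.8393

1.8393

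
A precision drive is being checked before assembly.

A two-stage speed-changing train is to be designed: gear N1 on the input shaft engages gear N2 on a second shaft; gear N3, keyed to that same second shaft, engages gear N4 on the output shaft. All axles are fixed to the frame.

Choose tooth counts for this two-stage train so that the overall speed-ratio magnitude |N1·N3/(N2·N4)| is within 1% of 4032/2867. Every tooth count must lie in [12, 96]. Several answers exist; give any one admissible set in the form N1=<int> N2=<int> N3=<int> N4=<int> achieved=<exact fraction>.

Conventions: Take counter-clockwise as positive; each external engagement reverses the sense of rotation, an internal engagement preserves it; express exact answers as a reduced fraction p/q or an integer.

topology: fixed-axis compound train — 2 stages, target 4032/2867
target = 4032/2867 in lowest terms: an exact hit needs N1·N3 = k·4032 and N2·N4 = k·2867 for one integer k, every count in [12, 96]; additionally prefer no 1:1 stage (N1 ≠ N2, N3 ≠ N4)
k = 1: N1·N3 = 4032 = 42·96, N2·N4 = 2867 = 47·61
achieved = 42·96/(47·61) = 4032/2867; |achieved − target| = 0 ≤ 1008/71675 ✓

N1=42 N2=47 N3=96 N4=61 achieved=4032/2867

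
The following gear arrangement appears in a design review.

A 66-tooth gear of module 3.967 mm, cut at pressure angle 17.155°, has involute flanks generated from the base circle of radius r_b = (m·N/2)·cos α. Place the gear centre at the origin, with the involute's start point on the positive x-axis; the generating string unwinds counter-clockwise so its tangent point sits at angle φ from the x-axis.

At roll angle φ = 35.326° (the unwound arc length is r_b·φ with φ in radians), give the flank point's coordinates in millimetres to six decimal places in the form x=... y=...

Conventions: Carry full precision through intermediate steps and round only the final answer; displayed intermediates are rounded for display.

single-mesh involute tooth geometry (66T wheel at module 3.967)
pitch radius r_p = m·N/2 = 3.967·66/2 = 130.911000
base radius r_b = r_p·cos α = 130.911000·cos 17.155° = 125.086811
roll angle φ = 35.326° = 0.61655501 rad
x = r_b·(cos φ + φ·sin φ) = 146.649851
y = r_b·(sin φ − φ·cos φ) = 9.406018

x=146.649851 y=9.406018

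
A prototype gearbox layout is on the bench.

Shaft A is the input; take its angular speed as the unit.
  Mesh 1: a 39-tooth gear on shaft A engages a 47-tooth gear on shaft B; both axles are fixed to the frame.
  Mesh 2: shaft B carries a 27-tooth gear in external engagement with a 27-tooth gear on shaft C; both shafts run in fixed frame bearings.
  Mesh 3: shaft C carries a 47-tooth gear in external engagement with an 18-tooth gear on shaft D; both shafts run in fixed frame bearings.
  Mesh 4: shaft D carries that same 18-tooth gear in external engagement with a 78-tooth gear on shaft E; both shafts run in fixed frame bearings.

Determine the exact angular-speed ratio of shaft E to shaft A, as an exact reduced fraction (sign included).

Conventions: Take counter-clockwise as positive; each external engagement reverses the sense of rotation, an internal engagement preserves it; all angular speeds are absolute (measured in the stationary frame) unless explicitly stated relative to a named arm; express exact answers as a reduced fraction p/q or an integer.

1/2

class = fixed-axis compound train [4 meshes; 4 ratios multiply, 4 sense flips]
mesh 1 [39T→47T]: running ratio 39/47, sense −
mesh 2 [27T→27T]: running ratio 39/47, sense +
mesh 3 [47T→18T]: running ratio 13/6, sense −
mesh 4 [18T→78T]: running ratio 1/2, sense +
ω_out/ω_in = 1/2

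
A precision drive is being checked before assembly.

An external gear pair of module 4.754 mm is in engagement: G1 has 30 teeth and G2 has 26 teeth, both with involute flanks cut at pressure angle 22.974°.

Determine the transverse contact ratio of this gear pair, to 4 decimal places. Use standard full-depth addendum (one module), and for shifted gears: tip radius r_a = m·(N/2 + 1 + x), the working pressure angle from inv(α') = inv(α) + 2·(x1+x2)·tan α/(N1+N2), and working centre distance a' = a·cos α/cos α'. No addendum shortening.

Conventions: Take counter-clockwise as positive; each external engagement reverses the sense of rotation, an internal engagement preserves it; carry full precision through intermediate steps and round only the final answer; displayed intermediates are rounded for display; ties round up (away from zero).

1.5258

topology: single-mesh involute geometry — m = 4.754, 30T/26T pair
base radii: r_b1 = 65.653838, r_b2 = 56.899993
tip radii: r_a1 = 76.064000, r_a2 = 66.556000
no profile shift: α' = α, a' = a
action lengths: √(r_a1²−r_b1²) = 38.409707, √(r_a2²−r_b2²) = 34.526684
base pitch p_b = π·m·cos α = 13.750508
CR = (38.409707 + 34.526684 − 133.112000·sin 22.97400°)/13.750508 = 1.525834
contact ratio ≈ 1.5258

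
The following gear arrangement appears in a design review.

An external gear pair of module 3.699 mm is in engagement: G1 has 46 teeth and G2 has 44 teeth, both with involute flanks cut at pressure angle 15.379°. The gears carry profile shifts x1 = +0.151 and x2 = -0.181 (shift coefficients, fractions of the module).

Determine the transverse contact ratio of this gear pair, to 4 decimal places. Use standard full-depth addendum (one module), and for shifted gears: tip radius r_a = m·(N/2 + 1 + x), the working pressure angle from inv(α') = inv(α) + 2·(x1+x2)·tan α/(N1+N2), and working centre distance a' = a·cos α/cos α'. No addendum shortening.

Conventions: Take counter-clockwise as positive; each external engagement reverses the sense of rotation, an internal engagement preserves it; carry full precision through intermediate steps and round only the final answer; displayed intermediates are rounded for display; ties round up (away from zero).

2.0321

topology: single-mesh involute geometry — m = 3.699, 46T/44T pair
base radii: r_b1 = 82.030620, r_b2 = 78.464071
tip radii: r_a1 = 89.334549, r_a2 = 84.407481
inv(α') = inv(15.379°) + 2·(+0.151-0.181)·tan α/(46+44) = 0.00645405  ⇒  α' = 15.23879°
a' = a·cos α / cos α' = 166.4550·cos 15.379°/cos 15.23879° = 166.343535
action lengths: √(r_a1²−r_b1²) = 35.378511, √(r_a2²−r_b2²) = 31.112897
base pitch p_b = π·m·cos α = 11.204643
CR = (35.378511 + 31.112897 − 166.343535·sin 15.23879°)/11.204643 = 2.032128
contact ratio ≈ 2.0321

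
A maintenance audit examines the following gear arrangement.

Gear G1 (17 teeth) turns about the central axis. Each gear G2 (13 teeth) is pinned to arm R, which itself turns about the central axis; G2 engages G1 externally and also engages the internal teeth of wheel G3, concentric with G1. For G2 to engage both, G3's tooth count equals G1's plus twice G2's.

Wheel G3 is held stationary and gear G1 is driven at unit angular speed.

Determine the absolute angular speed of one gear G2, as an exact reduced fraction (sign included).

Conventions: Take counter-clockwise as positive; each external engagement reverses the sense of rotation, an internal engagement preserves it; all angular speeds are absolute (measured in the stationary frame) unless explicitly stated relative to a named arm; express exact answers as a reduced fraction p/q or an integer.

topology: planetary set — G1 17T / G2 13T / G3 43T, arm = carrier (Willis)
ring teeth: 17 + 2·13 = 43
17(ω_sun−ω_arm) = −43(ω_ring−ω_arm),  ω_ring = 0, ω_sun = 1
17(1−ω_arm) = −43(0−ω_arm)  ⇒  60·ω_arm = 17  ⇒  ω_arm = 17/60
sun–planet mesh: 17·(1−17/60) = −13·(ω_p−ω_arm)  ⇒  ω_p−ω_arm = -731/780
ω_p = 17/60 − 731/780 = -17/26
exact speed ratio = -17/26

-17/26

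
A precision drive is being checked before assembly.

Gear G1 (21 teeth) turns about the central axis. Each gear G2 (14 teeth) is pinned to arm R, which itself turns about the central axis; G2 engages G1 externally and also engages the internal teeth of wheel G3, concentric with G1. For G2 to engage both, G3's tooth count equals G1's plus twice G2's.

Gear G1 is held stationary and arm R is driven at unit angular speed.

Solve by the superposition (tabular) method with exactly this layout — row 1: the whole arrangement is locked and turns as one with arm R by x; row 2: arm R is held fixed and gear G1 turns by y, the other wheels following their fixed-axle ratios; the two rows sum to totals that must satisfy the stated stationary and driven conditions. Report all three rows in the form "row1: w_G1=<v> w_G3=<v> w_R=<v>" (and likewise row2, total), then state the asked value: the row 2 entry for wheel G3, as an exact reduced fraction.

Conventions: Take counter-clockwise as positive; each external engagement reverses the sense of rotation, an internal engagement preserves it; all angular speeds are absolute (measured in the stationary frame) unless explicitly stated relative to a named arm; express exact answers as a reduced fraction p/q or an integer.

row1: w_G1=1 w_G3=1 w_R=1
row2: w_G1=-1 w_G3=3/7 w_R=0
total: w_G1=0 w_G3=10/7 w_R=1
asked value: 3/7

planetary set (21T centre, 14T on arm, 49T internal) — Willis relation
row 1 — lock + rotate with arm: ω_sun = ω_ring = ω_arm = x
row 2 — arm fixed, fixed-axis ratios: sun y, ring −(21/49)·y, arm 0
boundary: total ω_sun = x + y = 0 and total ω_arm = x = 1  ⇒  y = -1, x = 1
row 2 ring = −(21/49)·(-1) = 3/7
totals (row 1 + row 2): sun 1 + (-1) = 0, ring 1 + 3/7 = 10/7, arm 1 + 0 = 1
asked cell (row2, ring) = 3/7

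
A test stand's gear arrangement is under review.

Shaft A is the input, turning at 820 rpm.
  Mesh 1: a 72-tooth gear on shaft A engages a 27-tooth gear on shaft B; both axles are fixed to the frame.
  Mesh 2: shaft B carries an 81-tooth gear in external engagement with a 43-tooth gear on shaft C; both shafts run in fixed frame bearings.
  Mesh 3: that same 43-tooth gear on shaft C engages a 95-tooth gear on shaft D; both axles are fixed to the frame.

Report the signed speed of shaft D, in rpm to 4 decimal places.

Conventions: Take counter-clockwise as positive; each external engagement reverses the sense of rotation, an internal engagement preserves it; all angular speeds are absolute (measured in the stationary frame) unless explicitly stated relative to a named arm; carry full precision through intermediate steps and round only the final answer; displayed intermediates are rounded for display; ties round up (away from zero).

-1864.4211 rpm

recognized (4 fixed axles, 3 meshes): fixed-axis compound train
mesh 1 [72T→27T]: ω = 820.0000×72/27 = 2186.6667 rpm, sense flips to −
mesh 2 [81T→43T]: ω = 2186.6667×81/43 = 4119.0698 rpm, sense flips to +
mesh 3 [43T→95T]: ω = 4119.0698×43/95 = 1864.4211 rpm, sense flips to −
signed output speed = -1864.4211 rpm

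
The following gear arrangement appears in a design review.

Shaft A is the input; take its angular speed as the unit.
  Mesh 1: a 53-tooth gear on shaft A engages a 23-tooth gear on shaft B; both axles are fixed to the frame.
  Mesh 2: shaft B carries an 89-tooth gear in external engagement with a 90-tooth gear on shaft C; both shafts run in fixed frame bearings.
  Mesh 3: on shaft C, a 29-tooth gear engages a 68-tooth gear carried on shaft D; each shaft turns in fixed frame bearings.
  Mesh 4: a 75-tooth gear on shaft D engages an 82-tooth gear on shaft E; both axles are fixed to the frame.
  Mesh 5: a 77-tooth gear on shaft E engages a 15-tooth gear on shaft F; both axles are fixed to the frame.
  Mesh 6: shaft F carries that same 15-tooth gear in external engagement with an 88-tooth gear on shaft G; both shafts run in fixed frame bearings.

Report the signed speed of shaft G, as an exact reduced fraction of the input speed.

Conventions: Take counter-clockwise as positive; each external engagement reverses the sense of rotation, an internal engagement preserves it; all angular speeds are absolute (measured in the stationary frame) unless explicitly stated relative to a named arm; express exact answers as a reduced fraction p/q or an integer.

4787755/6155904

6-mesh fixed-axis compound train (all bearings frame-fixed)
mesh 1 [53T→23T]: |ω|/ω_in = 1×53/23 = 53/23, sense flips to −
mesh 2 [89T→90T]: |ω|/ω_in = (53/23)×89/90 = 4717/2070, sense flips to +
mesh 3 [29T→68T]: |ω|/ω_in = (4717/2070)×29/68 = 136793/140760, sense flips to −
mesh 4 [75T→82T]: |ω|/ω_in = (136793/140760)×75/82 = 683965/769488, sense flips to +
mesh 5 [77T→15T]: |ω|/ω_in = (683965/769488)×77/15 = 10533061/2308464, sense flips to −
mesh 6 [15T→88T]: |ω|/ω_in = (10533061/2308464)×15/88 = 4787755/6155904, sense flips to +
signed output speed (× input speed) = 4787755/6155904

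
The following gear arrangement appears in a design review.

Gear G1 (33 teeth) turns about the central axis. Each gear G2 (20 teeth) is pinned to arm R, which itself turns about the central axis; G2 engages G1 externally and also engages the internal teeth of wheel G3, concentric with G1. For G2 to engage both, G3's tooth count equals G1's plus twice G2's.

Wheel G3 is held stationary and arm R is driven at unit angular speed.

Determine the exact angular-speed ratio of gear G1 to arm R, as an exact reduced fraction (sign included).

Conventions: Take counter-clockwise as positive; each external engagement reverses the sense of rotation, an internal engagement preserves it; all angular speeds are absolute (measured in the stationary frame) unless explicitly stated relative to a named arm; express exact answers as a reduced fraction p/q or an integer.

recognized (axles ride arm R): planetary set, 33/20/73 teeth
ring teeth: 33 + 2·20 = 73
33(ω_sun−ω_arm) = −73(ω_ring−ω_arm),  ω_ring = 0, ω_arm = 1
ω_sun = 1 − (73/33)(0−1) = 106/33
ω_out/ω_in = 106/33

106/33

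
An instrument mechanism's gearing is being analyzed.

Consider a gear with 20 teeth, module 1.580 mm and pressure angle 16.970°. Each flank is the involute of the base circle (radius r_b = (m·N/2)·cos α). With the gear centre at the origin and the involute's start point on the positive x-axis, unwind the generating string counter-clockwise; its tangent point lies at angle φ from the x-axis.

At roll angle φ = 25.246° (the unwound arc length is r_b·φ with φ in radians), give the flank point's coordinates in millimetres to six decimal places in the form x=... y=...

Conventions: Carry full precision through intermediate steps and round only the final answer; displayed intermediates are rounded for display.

x=16.508600 y=0.422626

single-mesh involute tooth geometry (20T wheel at module 1.580)
pitch radius r_p = m·N/2 = 1.580·20/2 = 15.800000
base radius r_b = r_p·cos α = 15.800000·cos 16.970° = 15.112032
roll angle φ = 25.246° = 0.44062582 rad
x = r_b·(cos φ + φ·sin φ) = 16.508600
y = r_b·(sin φ − φ·cos φ) = 0.422626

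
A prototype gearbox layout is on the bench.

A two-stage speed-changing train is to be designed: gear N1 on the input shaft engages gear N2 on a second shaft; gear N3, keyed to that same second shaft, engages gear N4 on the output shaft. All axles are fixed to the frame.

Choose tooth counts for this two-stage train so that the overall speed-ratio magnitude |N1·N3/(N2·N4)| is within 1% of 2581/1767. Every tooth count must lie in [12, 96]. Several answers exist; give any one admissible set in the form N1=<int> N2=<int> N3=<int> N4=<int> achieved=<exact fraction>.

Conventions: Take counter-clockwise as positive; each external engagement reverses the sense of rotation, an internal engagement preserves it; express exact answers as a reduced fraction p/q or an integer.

N1=29 N2=19 N3=89 N4=93 achieved=2581/1767

class = fixed-axis compound train [2-stage, 2581/1767 wanted]
target = 2581/1767 in lowest terms: an exact hit needs N1·N3 = k·2581 and N2·N4 = k·1767 for one integer k, every count in [12, 96]; additionally prefer no 1:1 stage (N1 ≠ N2, N3 ≠ N4)
k = 1: N1·N3 = 2581 = 29·89, N2·N4 = 1767 = 19·93
achieved = 29·89/(19·93) = 2581/1767; |achieved − target| = 0 ≤ 2581/176700 ✓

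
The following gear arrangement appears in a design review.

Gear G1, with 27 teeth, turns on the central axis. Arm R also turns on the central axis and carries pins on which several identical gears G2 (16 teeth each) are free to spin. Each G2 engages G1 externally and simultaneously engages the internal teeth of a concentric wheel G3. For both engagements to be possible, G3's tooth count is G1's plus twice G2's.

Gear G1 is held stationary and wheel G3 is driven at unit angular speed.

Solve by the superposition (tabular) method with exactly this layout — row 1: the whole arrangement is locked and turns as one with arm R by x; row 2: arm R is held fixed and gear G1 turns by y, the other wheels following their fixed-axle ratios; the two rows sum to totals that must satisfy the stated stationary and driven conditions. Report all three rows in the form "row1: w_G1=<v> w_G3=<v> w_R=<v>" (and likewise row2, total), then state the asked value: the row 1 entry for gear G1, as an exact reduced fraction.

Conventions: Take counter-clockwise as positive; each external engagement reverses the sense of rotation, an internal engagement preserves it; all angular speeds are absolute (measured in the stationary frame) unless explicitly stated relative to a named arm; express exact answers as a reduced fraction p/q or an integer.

planetary set (27T centre, 16T on arm, 59T internal) — Willis relation
row 1: whole set turns with the arm by x
row 2 — arm fixed, fixed-axis ratios: sun y, ring −(27/59)·y, arm 0
boundary: total ω_sun = x + y = 0 and total ω_ring = x − (27/59)·y = 1  ⇒  y = -59/86, x = 59/86
row 2 ring = −(27/59)·(-59/86) = 27/86
totals (row 1 + row 2): sun 59/86 + (-59/86) = 0, ring 59/86 + 27/86 = 1, arm 59/86 + 0 = 59/86
asked cell (row1, sun) = 59/86

row1: w_G1=59/86 w_G3=59/86 w_R=59/86
row2: w_G1=-59/86 w_G3=27/86 w_R=0
total: w_G1=0 w_G3=1 w_R=59/86
asked value: 59/86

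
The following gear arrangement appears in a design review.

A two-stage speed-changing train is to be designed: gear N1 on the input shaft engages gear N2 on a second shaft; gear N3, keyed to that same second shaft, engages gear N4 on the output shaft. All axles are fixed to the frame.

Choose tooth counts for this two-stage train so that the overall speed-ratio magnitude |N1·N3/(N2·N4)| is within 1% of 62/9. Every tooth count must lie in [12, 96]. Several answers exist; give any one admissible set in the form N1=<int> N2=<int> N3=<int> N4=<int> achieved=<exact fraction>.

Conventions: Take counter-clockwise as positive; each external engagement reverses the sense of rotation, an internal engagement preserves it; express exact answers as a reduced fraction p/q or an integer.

N1=16 N2=12 N3=62 N4=12 achieved=62/9

2-stage fixed-axis compound train for ratio 62/9
target = 62/9 in lowest terms: an exact hit needs N1·N3 = k·62 and N2·N4 = k·9 for one integer k, every count in [12, 96]; additionally prefer no 1:1 stage (N1 ≠ N2, N3 ≠ N4)
k = 1…15: no 1:1-free in-range split of k·62 and k·9 into factor pairs; take k = 16
k = 16: N1·N3 = 992 = 16·62, N2·N4 = 144 = 12·12
achieved = 16·62/(12·12) = 62/9; |achieved − target| = 0 ≤ 31/450 ✓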